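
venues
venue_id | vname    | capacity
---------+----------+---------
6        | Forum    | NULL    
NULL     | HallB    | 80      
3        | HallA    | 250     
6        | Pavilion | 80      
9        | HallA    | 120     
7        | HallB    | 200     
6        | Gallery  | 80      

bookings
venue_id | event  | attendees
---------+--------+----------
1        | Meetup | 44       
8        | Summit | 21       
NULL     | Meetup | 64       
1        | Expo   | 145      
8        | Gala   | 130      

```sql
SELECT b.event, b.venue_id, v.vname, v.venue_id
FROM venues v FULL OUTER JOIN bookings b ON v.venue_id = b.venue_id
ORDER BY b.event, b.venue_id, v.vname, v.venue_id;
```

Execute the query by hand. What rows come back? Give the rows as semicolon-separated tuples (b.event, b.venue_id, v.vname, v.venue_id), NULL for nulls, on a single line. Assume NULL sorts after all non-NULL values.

(Expo, 1, NULL, NULL); (Gala, 8, NULL, NULL); (Meetup, 1, NULL, NULL); (Meetup, NULL, NULL, NULL); (Summit, 8, NULL, NULL); (NULL, NULL, Forum, 6); (NULL, NULL, Gallery, 6); (NULL, NULL, HallA, 3); (NULL, NULL, HallA, 9); (NULL, NULL, HallB, 7); (NULL, NULL, HallB, NULL); (NULL, NULL, Pavilion, 6)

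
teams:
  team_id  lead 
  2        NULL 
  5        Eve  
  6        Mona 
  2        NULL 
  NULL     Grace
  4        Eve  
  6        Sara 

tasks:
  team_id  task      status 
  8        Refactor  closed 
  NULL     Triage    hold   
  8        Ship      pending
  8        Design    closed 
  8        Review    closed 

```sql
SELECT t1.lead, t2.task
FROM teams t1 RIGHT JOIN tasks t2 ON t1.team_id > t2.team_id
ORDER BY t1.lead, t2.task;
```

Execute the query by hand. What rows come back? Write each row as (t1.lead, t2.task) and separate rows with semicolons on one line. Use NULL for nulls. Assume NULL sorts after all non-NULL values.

RIGHT JOIN keeps every row from `tasks`; unmatched rows get NULL for `teams`'s columns.
Matching on t1.team_id > t2.team_id. A NULL in a compared column never satisfies the condition.
Matched pairs: 0; unmatched t2 rows kept: 5.

(NULL, Design); (NULL, Refactor); (NULL, Review); (NULL, Ship); (NULL, Triage)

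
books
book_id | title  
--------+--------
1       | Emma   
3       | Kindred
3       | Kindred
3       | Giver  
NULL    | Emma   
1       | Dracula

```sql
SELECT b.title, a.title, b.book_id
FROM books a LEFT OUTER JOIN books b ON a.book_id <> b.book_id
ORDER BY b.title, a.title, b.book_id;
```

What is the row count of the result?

LEFT JOIN keeps every row from `books a`; unmatched rows get NULL for `books b`'s columns.
Matching on a.book_id <> b.book_id. A NULL in a compared column never satisfies the condition.
- book_id=1: 3 matching b row(s), so 3 row(s) emitted.
- book_id=3: 2 matching b row(s), so 2 row(s) emitted.
- book_id=3: 2 matching b row(s), so 2 row(s) emitted.
- book_id=3: 2 matching b row(s), so 2 row(s) emitted.
- book_id=NULL: no b row matches, row kept with b columns NULL.
- book_id=1: 3 matching b row(s), so 3 row(s) emitted.
Total: 12 matched + 1 padded = 13 rows.

13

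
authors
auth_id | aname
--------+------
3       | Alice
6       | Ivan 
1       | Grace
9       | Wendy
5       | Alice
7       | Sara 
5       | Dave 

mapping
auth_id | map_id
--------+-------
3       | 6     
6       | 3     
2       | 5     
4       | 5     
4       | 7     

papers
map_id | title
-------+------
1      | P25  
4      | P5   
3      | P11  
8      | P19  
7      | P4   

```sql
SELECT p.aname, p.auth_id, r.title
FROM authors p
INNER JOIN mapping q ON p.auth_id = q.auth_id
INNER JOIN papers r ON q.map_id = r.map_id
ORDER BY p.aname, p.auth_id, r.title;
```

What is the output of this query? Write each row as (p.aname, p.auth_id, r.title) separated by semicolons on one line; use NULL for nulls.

(Ivan, 6, P11)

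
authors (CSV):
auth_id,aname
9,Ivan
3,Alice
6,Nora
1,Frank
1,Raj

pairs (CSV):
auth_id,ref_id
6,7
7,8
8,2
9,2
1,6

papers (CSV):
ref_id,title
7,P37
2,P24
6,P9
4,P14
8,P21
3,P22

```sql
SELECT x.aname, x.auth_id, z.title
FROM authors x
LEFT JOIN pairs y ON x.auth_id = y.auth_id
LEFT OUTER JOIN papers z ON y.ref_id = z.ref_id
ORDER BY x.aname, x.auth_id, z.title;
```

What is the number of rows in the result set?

Evaluate left to right. First `authors x LEFT JOIN pairs y` on auth_id: 5 row(s).
Then LEFT JOIN `papers z` on ref_id: each of those 5 rows is kept; rows whose y.ref_id has no match in z get NULL for z's columns.
Result: 5 row(s).

5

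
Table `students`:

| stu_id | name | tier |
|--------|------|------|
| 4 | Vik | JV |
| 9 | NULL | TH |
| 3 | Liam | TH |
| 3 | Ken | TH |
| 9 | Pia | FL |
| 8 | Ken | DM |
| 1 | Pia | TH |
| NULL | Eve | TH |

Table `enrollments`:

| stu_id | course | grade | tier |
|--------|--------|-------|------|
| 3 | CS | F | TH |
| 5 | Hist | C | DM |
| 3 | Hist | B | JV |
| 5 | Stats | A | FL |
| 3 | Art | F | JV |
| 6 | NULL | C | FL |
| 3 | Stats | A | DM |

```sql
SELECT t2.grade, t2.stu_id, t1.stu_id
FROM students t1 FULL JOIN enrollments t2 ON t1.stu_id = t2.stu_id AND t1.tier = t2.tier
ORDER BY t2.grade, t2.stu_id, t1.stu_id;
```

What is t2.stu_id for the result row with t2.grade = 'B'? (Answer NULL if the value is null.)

3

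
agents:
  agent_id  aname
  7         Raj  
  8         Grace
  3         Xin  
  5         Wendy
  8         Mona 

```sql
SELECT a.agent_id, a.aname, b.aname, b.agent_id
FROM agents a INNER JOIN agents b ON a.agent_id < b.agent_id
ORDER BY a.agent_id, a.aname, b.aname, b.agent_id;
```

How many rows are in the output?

9

INNER JOIN keeps only pairs where the ON condition holds.
Matching on a.agent_id < b.agent_id.
Matched pairs: 9.
Total: 9 rows.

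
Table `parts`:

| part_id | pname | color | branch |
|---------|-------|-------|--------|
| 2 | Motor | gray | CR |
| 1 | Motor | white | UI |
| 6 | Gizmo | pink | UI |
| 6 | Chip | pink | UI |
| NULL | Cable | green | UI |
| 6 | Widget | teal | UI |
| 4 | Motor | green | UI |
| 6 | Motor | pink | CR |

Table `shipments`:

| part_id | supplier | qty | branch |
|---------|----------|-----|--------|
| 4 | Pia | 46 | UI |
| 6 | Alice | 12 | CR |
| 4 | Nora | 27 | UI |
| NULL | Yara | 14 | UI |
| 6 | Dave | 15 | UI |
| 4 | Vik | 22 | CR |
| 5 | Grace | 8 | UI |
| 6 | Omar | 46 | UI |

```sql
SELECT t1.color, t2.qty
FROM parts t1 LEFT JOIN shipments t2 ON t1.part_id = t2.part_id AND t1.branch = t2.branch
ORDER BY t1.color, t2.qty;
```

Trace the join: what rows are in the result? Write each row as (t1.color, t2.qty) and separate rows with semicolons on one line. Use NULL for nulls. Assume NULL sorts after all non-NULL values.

LEFT JOIN keeps every row from `parts`; unmatched rows get NULL for `shipments`'s columns.
Matching on t1.part_id = t2.part_id AND t1.branch = t2.branch. A NULL in a compared column never satisfies the condition.
- t1 row (part_id=2, branch=CR): no match → kept, t2 columns NULL.
- t1 row (part_id=1, branch=UI): no match → kept, t2 columns NULL.
- t1 row (part_id=6, branch=UI): matches 2 t2 row(s) → 2 output row(s).
- t1 row (part_id=6, branch=UI): matches 2 t2 row(s) → 2 output row(s).
- t1 row (part_id=NULL, branch=UI): no match → kept, t2 columns NULL.
- t1 row (part_id=6, branch=UI): matches 2 t2 row(s) → 2 output row(s).
- t1 row (part_id=4, branch=UI): matches 2 t2 row(s) → 2 output row(s).
- t1 row (part_id=6, branch=CR): matches 1 t2 row(s) → 1 output row(s).

(gray, NULL); (green, 27); (green, 46); (green, NULL); (pink, 12); (pink, 15); (pink, 15); (pink, 46); (pink, 46); (teal, 15); (teal, 46); (white, NULL)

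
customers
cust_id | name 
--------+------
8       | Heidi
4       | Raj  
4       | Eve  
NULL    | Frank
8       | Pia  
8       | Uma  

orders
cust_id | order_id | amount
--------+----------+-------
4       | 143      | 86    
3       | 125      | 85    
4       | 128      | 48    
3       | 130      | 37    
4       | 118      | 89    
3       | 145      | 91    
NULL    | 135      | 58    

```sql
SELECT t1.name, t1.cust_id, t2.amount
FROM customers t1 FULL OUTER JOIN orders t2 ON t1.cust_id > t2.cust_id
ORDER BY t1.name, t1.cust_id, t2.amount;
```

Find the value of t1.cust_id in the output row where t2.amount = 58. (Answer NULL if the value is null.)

NULL

FULL OUTER JOIN keeps every row from both sides; unmatched rows get NULL for the other side's columns.
Matching on t1.cust_id > t2.cust_id. A NULL in a compared column never satisfies the condition.
- t1 row (cust_id=8): matches 6 t2 row(s) → 6 output row(s).
- t1 row (cust_id=4): matches 3 t2 row(s) → 3 output row(s).
- t1 row (cust_id=4): matches 3 t2 row(s) → 3 output row(s).
- t1 row (cust_id=NULL): no match → kept, t2 columns NULL.
- t1 row (cust_id=8): matches 6 t2 row(s) → 6 output row(s).
- t1 row (cust_id=8): matches 6 t2 row(s) → 6 output row(s).
- 1 t2 row(s) had no t1 match → kept, t1 columns NULL.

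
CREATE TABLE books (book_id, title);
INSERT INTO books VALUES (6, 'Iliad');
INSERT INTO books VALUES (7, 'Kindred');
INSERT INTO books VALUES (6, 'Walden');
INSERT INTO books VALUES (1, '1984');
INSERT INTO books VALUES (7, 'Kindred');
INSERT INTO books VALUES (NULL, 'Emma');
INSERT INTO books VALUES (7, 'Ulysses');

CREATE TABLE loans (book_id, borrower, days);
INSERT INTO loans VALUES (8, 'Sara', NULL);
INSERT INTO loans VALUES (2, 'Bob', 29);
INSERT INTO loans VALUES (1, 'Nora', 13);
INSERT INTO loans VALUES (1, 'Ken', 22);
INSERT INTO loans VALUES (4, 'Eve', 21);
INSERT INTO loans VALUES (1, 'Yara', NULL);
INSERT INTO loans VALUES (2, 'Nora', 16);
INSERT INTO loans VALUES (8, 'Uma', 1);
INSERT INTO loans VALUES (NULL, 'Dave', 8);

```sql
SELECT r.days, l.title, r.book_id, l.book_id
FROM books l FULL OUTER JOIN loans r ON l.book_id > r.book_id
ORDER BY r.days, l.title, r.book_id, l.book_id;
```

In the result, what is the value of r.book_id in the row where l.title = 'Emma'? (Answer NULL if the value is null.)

FULL OUTER JOIN keeps every row from both sides; unmatched rows get NULL for the other side's columns.
Matching on l.book_id > r.book_id. A NULL in a compared column never satisfies the condition.
- book_id=6: 6 matching r row(s), so 6 row(s) emitted.
- book_id=7: 6 matching r row(s), so 6 row(s) emitted.
- book_id=6: 6 matching r row(s), so 6 row(s) emitted.
- book_id=1: no r row matches, row kept with r columns NULL.
- book_id=7: 6 matching r row(s), so 6 row(s) emitted.
- book_id=NULL: no r row matches, row kept with r columns NULL.
- book_id=7: 6 matching r row(s), so 6 row(s) emitted.
- plus 3 unmatched r row(s), each kept with NULL l columns.

NULL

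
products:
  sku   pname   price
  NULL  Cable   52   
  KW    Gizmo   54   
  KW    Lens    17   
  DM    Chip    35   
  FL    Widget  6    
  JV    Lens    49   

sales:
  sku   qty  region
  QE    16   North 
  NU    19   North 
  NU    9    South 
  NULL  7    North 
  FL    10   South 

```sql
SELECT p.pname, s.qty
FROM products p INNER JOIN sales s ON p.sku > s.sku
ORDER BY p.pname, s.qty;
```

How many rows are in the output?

INNER JOIN keeps only pairs where the ON condition holds.
Matching on p.sku > s.sku. A NULL in a compared column never satisfies the condition.
Matched pairs: 3.
Total: 3 rows.

3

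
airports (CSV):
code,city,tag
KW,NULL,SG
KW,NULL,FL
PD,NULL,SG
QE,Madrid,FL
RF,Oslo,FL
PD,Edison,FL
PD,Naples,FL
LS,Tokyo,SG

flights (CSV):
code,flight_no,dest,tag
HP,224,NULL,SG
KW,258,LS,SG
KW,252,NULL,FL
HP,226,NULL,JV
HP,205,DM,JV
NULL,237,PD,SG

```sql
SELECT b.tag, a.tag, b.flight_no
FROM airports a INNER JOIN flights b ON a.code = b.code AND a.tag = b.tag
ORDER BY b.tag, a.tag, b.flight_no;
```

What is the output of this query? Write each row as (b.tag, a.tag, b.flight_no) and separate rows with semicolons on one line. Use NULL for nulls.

(FL, FL, 252); (SG, SG, 258)

INNER JOIN keeps only pairs where the ON condition holds.
Matching on a.code = b.code AND a.tag = b.tag. A NULL in a compared column never satisfies the condition.
- a (code=KW, tag=SG) pairs with 1 row(s) of b.
- a (code=KW, tag=FL) pairs with 1 row(s) of b.
- a (code=PD, tag=SG) has no partner → excluded.
- a (code=QE, tag=FL) has no partner → excluded.
- a (code=RF, tag=FL) has no partner → excluded.
- a (code=PD, tag=FL) has no partner → excluded.
- a (code=PD, tag=FL) has no partner → excluded.
- a (code=LS, tag=SG) has no partner → excluded.
After projecting and ordering:
b.tag | a.tag | b.flight_no
FL | FL | 252
SG | SG | 258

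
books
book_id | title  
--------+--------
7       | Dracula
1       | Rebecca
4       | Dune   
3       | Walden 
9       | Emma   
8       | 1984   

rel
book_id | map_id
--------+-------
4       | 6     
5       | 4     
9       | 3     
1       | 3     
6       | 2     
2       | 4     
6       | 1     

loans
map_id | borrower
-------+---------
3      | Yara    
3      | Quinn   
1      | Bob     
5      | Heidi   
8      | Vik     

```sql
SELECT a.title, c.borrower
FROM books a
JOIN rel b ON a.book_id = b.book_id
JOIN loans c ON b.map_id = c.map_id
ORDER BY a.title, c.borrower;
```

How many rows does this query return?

4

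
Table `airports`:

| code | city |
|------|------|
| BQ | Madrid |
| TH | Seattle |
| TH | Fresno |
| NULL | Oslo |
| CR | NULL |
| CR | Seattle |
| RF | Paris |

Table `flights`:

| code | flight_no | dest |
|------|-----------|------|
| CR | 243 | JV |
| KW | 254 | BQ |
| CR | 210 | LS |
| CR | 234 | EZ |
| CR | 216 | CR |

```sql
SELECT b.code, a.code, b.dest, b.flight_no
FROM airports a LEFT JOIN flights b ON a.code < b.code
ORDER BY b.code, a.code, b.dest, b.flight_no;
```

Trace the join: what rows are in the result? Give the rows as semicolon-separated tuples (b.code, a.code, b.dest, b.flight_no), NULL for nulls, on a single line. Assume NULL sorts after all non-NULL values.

LEFT JOIN keeps every row from `airports`; unmatched rows get NULL for `flights`'s columns.
Matching on a.code < b.code. A NULL in a compared column never satisfies the condition.
- a row (code=BQ): matches 5 b row(s) → 5 output row(s).
- a row (code=TH): no match → kept, b columns NULL.
- a row (code=TH): no match → kept, b columns NULL.
- a row (code=NULL): no match → kept, b columns NULL.
- a row (code=CR): matches 1 b row(s) → 1 output row(s).
- a row (code=CR): matches 1 b row(s) → 1 output row(s).
- a row (code=RF): no match → kept, b columns NULL.

(CR, BQ, CR, 216); (CR, BQ, EZ, 234); (CR, BQ, JV, 243); (CR, BQ, LS, 210); (KW, BQ, BQ, 254); (KW, CR, BQ, 254); (KW, CR, BQ, 254); (NULL, RF, NULL, NULL); (NULL, TH, NULL, NULL); (NULL, TH, NULL, NULL); (NULL, NULL, NULL, NULL)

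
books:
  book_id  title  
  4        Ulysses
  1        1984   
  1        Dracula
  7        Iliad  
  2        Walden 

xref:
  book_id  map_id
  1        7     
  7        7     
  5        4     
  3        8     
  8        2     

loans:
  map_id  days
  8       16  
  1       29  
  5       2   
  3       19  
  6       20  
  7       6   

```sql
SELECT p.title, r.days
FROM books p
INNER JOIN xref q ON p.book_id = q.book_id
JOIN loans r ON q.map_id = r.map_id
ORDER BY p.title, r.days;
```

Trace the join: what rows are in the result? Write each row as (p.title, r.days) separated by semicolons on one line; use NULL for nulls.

(1984, 6); (Dracula, 6); (Iliad, 6)

Step 1 — p INNER JOIN q on book_id → 3 row(s).
Then INNER JOIN `loans r` on map_id: keep only rows whose q.map_id appears in r.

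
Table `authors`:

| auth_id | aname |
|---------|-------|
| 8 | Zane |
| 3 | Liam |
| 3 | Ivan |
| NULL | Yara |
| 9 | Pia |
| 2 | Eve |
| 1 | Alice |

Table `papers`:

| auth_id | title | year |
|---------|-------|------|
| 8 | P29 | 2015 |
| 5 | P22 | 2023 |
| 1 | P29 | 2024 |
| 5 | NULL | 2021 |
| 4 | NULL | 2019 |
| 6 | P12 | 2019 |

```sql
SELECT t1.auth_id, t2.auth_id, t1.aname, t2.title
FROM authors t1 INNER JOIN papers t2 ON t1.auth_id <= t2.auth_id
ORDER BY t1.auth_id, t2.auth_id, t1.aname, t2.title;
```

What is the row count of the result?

INNER JOIN keeps only pairs where the ON condition holds.
Matching on t1.auth_id <= t2.auth_id. A NULL in a compared column never satisfies the condition.
- auth_id=8: 1 matching t2 row(s), so 1 row(s) emitted.
- auth_id=3: 5 matching t2 row(s), so 5 row(s) emitted.
- auth_id=3: 5 matching t2 row(s), so 5 row(s) emitted.
- auth_id=NULL: no matching t2 row, dropped.
- auth_id=9: no matching t2 row, dropped.
- auth_id=2: 5 matching t2 row(s), so 5 row(s) emitted.
- auth_id=1: 6 matching t2 row(s), so 6 row(s) emitted.
Total: 22 rows.

22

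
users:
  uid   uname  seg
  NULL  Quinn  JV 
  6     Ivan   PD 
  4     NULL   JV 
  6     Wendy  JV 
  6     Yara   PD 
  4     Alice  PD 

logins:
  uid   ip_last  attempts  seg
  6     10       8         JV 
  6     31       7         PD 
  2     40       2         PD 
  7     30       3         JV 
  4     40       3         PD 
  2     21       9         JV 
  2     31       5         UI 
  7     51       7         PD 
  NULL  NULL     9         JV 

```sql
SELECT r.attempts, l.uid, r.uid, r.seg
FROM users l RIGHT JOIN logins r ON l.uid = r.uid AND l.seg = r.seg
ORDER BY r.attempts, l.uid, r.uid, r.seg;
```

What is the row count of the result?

RIGHT JOIN keeps every row from `logins`; unmatched rows get NULL for `users`'s columns.
Matching on l.uid = r.uid AND l.seg = r.seg. A NULL in a compared column never satisfies the condition.
- l[0] uid=NULL, seg=JV → no match.
- l[1] uid=6, seg=PD → 1 match(es) in r → 1 row(s).
- l[2] uid=4, seg=JV → no match.
- l[3] uid=6, seg=JV → 1 match(es) in r → 1 row(s).
- l[4] uid=6, seg=PD → 1 match(es) in r → 1 row(s).
- l[5] uid=4, seg=PD → 1 match(es) in r → 1 row(s).
- 6 row(s) from r found no l partner → padded with NULL.
Total: 4 matched + 6 padded = 10 rows.

10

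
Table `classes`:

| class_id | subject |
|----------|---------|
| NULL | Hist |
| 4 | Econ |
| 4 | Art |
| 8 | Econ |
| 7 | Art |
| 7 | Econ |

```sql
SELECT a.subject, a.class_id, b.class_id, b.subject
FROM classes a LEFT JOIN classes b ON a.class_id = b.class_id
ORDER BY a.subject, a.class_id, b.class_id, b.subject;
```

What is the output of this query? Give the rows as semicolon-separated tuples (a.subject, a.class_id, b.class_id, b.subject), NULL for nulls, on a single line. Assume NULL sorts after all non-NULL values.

LEFT JOIN keeps every row from `classes a`; unmatched rows get NULL for `classes b`'s columns.
Matching on a.class_id = b.class_id. A NULL in a compared column never satisfies the condition.
- a row (class_id=NULL): no match → kept, b columns NULL.
- a row (class_id=4): matches 2 b row(s) → 2 output row(s).
- a row (class_id=4): matches 2 b row(s) → 2 output row(s).
- a row (class_id=8): matches 1 b row(s) → 1 output row(s).
- a row (class_id=7): matches 2 b row(s) → 2 output row(s).
- a row (class_id=7): matches 2 b row(s) → 2 output row(s).
After projecting and ordering:
a.subject | a.class_id | b.class_id | b.subject
Art | 4 | 4 | Art
Art | 4 | 4 | Econ
Art | 7 | 7 | Art
Art | 7 | 7 | Econ
Econ | 4 | 4 | Art
Econ | 4 | 4 | Econ
Econ | 7 | 7 | Art
Econ | 7 | 7 | Econ
Econ | 8 | 8 | Econ
Hist | NULL | NULL | NULL

(Art, 4, 4, Art); (Art, 4, 4, Econ); (Art, 7, 7, Art); (Art, 7, 7, Econ); (Econ, 4, 4, Art); (Econ, 4, 4, Econ); (Econ, 7, 7, Art); (Econ, 7, 7, Econ); (Econ, 8, 8, Econ); (Hist, NULL, NULL, NULL)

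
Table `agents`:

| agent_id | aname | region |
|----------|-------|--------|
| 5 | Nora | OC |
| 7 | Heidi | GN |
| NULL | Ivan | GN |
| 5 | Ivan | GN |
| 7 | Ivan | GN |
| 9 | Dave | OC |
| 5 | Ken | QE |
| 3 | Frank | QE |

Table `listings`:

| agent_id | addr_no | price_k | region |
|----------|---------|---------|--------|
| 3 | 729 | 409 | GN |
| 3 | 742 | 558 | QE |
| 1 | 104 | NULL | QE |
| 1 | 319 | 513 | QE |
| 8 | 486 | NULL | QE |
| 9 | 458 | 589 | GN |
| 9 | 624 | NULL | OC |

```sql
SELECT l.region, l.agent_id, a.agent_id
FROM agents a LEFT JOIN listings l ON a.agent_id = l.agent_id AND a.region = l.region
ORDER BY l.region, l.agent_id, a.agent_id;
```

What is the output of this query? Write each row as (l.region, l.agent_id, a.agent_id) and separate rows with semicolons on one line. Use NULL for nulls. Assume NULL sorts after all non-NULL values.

(OC, 9, 9); (QE, 3, 3); (NULL, NULL, 5); (NULL, NULL, 5); (NULL, NULL, 5); (NULL, NULL, 7); (NULL, NULL, 7); (NULL, NULL, NULL)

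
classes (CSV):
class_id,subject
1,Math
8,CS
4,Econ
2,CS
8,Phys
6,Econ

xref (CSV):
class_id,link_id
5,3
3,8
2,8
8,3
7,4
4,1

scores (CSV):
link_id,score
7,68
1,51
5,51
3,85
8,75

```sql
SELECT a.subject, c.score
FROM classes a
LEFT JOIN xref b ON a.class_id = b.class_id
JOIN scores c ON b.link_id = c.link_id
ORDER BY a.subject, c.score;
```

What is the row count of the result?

Step 1 — a LEFT JOIN b on class_id → 6 row(s).
Then INNER JOIN `scores c` on link_id: keep only rows whose b.link_id appears in c.
Result: 4 row(s).

4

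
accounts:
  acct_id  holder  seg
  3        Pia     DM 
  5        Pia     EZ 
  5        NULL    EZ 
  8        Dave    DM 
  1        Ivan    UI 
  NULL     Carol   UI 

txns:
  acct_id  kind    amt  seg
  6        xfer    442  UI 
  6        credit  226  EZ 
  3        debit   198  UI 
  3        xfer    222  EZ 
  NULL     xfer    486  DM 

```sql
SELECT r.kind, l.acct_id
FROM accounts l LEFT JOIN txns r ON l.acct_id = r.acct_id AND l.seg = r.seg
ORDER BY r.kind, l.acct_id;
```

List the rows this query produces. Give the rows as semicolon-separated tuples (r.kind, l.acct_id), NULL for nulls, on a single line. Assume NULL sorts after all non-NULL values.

(NULL, 1); (NULL, 3); (NULL, 5); (NULL, 5); (NULL, 8); (NULL, NULL)

LEFT JOIN keeps every row from `accounts`; unmatched rows get NULL for `txns`'s columns.
Matching on l.acct_id = r.acct_id AND l.seg = r.seg. A NULL in a compared column never satisfies the condition.
- l[0] acct_id=3, seg=DM → no match; kept with NULLs on the r side.
- l[1] acct_id=5, seg=EZ → no match; kept with NULLs on the r side.
- l[2] acct_id=5, seg=EZ → no match; kept with NULLs on the r side.
- l[3] acct_id=8, seg=DM → no match; kept with NULLs on the r side.
- l[4] acct_id=1, seg=UI → no match; kept with NULLs on the r side.
- l[5] acct_id=NULL, seg=UI → no match; kept with NULLs on the r side.
After projecting and ordering:
r.kind | l.acct_id
NULL | 1
NULL | 3
NULL | 5
NULL | 5
NULL | 8
NULL | NULL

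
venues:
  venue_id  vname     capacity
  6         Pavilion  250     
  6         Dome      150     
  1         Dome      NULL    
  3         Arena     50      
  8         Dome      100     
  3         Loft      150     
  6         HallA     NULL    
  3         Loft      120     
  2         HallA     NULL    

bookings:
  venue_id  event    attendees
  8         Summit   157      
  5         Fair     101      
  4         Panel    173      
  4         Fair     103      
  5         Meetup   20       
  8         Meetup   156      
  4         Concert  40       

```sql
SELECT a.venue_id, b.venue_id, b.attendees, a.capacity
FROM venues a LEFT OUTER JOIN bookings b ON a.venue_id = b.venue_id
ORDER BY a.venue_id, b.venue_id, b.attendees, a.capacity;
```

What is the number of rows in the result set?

LEFT JOIN keeps every row from `venues`; unmatched rows get NULL for `bookings`'s columns.
Matching on a.venue_id = b.venue_id.
- venue_id=6: no b row matches, row kept with b columns NULL.
- venue_id=6: no b row matches, row kept with b columns NULL.
- venue_id=1: no b row matches, row kept with b columns NULL.
- venue_id=3: no b row matches, row kept with b columns NULL.
- venue_id=8: 2 matching b row(s), so 2 row(s) emitted.
- venue_id=3: no b row matches, row kept with b columns NULL.
- venue_id=6: no b row matches, row kept with b columns NULL.
- venue_id=3: no b row matches, row kept with b columns NULL.
- venue_id=2: no b row matches, row kept with b columns NULL.
Total: 2 matched + 8 padded = 10 rows.

10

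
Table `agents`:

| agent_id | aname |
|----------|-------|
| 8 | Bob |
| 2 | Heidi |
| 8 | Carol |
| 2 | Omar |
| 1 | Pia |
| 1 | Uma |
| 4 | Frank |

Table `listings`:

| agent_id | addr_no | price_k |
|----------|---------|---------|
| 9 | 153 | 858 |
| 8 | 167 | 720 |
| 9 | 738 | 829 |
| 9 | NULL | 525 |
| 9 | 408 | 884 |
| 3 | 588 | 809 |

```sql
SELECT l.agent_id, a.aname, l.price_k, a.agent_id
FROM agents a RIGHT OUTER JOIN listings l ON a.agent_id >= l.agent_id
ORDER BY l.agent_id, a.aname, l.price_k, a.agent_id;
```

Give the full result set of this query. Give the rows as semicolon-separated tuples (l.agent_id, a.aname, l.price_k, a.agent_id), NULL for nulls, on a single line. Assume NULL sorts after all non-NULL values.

(3, Bob, 809, 8); (3, Carol, 809, 8); (3, Frank, 809, 4); (8, Bob, 720, 8); (8, Carol, 720, 8); (9, NULL, 525, NULL); (9, NULL, 829, NULL); (9, NULL, 858, NULL); (9, NULL, 884, NULL)

RIGHT JOIN keeps every row from `listings`; unmatched rows get NULL for `agents`'s columns.
Matching on a.agent_id >= l.agent_id.
- a (agent_id=8) pairs with 2 row(s) of l.
- a (agent_id=2) has no partner in l.
- a (agent_id=8) pairs with 2 row(s) of l.
- a (agent_id=2) has no partner in l.
- a (agent_id=1) has no partner in l.
- a (agent_id=1) has no partner in l.
- a (agent_id=4) pairs with 1 row(s) of l.
- 4 l row(s) had no a match → kept, a columns NULL.
After projecting and ordering:
l.agent_id | a.aname | l.price_k | a.agent_id
3 | Bob | 809 | 8
3 | Carol | 809 | 8
3 | Frank | 809 | 4
8 | Bob | 720 | 8
8 | Carol | 720 | 8
9 | NULL | 525 | NULL
9 | NULL | 829 | NULL
9 | NULL | 858 | NULL
9 | NULL | 884 | NULL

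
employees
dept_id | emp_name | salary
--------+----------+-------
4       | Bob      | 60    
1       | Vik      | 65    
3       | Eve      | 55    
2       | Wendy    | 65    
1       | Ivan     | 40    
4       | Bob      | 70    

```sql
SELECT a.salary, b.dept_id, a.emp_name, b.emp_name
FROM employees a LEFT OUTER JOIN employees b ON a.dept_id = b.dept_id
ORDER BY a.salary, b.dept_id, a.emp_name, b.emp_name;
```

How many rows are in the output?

LEFT JOIN keeps every row from `employees a`; unmatched rows get NULL for `employees b`'s columns.
Matching on a.dept_id = b.dept_id.
- a row (dept_id=4): matches 2 b row(s) → 2 output row(s).
- a row (dept_id=1): matches 2 b row(s) → 2 output row(s).
- a row (dept_id=3): matches 1 b row(s) → 1 output row(s).
- a row (dept_id=2): matches 1 b row(s) → 1 output row(s).
- a row (dept_id=1): matches 2 b row(s) → 2 output row(s).
- a row (dept_id=4): matches 2 b row(s) → 2 output row(s).
Total: 10 rows.

10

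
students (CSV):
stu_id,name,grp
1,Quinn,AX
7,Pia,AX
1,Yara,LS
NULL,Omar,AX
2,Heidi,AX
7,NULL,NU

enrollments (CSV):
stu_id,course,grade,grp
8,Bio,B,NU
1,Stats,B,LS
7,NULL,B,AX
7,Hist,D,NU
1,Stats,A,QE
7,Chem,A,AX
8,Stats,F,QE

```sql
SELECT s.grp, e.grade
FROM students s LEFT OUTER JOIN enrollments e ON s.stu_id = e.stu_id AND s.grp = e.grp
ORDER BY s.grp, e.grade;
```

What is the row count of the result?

7

LEFT JOIN keeps every row from `students`; unmatched rows get NULL for `enrollments`'s columns.
Matching on s.stu_id = e.stu_id AND s.grp = e.grp. A NULL in a compared column never satisfies the condition.
Matched pairs: 4; unmatched s rows kept: 3.
Total: 4 matched + 3 padded = 7 rows.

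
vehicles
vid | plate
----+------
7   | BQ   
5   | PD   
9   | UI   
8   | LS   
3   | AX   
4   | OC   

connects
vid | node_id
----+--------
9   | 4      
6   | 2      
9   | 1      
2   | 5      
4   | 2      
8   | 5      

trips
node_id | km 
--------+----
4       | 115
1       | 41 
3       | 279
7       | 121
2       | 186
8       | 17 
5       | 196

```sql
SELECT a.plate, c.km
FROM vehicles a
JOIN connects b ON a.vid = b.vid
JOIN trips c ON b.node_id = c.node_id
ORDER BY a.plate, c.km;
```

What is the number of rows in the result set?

Step 1 — a INNER JOIN b on vid → 4 row(s).
Then INNER JOIN `trips c` on node_id: keep only rows whose b.node_id appears in c.
Result: 4 row(s).

4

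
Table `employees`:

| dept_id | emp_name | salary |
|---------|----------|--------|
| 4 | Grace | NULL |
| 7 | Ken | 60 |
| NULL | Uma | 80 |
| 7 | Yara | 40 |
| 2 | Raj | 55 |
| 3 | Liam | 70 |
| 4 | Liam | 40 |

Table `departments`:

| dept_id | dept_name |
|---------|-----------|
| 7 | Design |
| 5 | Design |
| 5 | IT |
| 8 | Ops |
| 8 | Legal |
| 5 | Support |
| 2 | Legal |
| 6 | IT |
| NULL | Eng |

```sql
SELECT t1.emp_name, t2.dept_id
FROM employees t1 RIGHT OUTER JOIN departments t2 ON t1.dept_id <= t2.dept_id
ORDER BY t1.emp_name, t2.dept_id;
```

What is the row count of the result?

RIGHT JOIN keeps every row from `departments`; unmatched rows get NULL for `employees`'s columns.
Matching on t1.dept_id <= t2.dept_id. A NULL in a compared column never satisfies the condition.
- t1[0] dept_id=4 → 7 match(es) in t2 → 7 row(s).
- t1[1] dept_id=7 → 3 match(es) in t2 → 3 row(s).
- t1[2] dept_id=NULL → no match.
- t1[3] dept_id=7 → 3 match(es) in t2 → 3 row(s).
- t1[4] dept_id=2 → 8 match(es) in t2 → 8 row(s).
- t1[5] dept_id=3 → 7 match(es) in t2 → 7 row(s).
- t1[6] dept_id=4 → 7 match(es) in t2 → 7 row(s).
- 1 row(s) from t2 found no t1 partner → padded with NULL.
Total: 35 matched + 1 padded = 36 rows.

36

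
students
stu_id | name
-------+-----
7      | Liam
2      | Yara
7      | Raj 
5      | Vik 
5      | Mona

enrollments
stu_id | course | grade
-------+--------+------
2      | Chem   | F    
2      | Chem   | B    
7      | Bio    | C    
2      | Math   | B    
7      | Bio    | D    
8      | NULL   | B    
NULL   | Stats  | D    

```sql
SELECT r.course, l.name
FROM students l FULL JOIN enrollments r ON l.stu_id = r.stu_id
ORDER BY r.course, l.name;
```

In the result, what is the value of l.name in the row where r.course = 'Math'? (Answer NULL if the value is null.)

FULL OUTER JOIN keeps every row from both sides; unmatched rows get NULL for the other side's columns.
Matching on l.stu_id = r.stu_id. A NULL in a compared column never satisfies the condition.
- l row (stu_id=7): matches 2 r row(s) → 2 output row(s).
- l row (stu_id=2): matches 3 r row(s) → 3 output row(s).
- l row (stu_id=7): matches 2 r row(s) → 2 output row(s).
- l row (stu_id=5): no match → kept, r columns NULL.
- l row (stu_id=5): no match → kept, r columns NULL.
- plus 2 unmatched r row(s), each kept with NULL l columns.

Yara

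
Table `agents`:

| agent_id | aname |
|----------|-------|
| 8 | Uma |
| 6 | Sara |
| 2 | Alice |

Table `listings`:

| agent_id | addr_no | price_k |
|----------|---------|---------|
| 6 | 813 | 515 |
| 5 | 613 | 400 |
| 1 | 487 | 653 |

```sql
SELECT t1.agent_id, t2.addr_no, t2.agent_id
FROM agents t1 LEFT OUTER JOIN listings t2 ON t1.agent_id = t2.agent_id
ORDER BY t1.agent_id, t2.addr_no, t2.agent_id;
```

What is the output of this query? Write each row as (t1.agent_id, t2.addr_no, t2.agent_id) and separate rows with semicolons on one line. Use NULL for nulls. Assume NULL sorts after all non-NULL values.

(2, NULL, NULL); (6, 813, 6); (8, NULL, NULL)

LEFT JOIN keeps every row from `agents`; unmatched rows get NULL for `listings`'s columns.
Matching on t1.agent_id = t2.agent_id.
- t1 row (agent_id=8): no match → kept, t2 columns NULL.
- t1 row (agent_id=6): matches 1 t2 row(s) → 1 output row(s).
- t1 row (agent_id=2): no match → kept, t2 columns NULL.
After projecting and ordering:
t1.agent_id | t2.addr_no | t2.agent_id
2 | NULL | NULL
6 | 813 | 6
8 | NULL | NULL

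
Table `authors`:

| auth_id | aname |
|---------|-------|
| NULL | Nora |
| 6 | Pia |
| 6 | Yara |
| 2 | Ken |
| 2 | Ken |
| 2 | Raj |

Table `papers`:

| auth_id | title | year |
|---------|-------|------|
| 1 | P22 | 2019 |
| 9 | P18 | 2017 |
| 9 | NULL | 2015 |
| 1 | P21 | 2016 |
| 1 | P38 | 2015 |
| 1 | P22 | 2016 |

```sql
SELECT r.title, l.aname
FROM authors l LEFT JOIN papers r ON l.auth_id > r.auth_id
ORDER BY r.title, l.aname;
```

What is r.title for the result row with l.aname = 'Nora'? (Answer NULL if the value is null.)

LEFT JOIN keeps every row from `authors`; unmatched rows get NULL for `papers`'s columns.
Matching on l.auth_id > r.auth_id. A NULL in a compared column never satisfies the condition.
- l[0] auth_id=NULL → no match; kept with NULLs on the r side.
- l[1] auth_id=6 → 4 match(es) in r → 4 row(s).
- l[2] auth_id=6 → 4 match(es) in r → 4 row(s).
- l[3] auth_id=2 → 4 match(es) in r → 4 row(s).
- l[4] auth_id=2 → 4 match(es) in r → 4 row(s).
- l[5] auth_id=2 → 4 match(es) in r → 4 row(s).

NULL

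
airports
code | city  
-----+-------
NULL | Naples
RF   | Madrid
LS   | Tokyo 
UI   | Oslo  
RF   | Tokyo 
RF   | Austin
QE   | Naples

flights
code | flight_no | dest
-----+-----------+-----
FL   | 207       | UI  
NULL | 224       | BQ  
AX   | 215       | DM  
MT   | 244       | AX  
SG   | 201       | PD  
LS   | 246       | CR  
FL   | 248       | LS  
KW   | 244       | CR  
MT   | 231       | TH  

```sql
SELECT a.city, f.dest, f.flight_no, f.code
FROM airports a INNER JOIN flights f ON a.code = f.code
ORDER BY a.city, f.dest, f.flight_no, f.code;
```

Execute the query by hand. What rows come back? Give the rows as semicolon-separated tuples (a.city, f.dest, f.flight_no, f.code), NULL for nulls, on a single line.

INNER JOIN keeps only pairs where the ON condition holds.
Matching on a.code = f.code. A NULL in a compared column never satisfies the condition.
- code=NULL: no matching f row, dropped.
- code=RF: no matching f row, dropped.
- code=LS: 1 matching f row(s), so 1 row(s) emitted.
- code=UI: no matching f row, dropped.
- code=RF: no matching f row, dropped.
- code=RF: no matching f row, dropped.
- code=QE: no matching f row, dropped.
After projecting and ordering:
a.city | f.dest | f.flight_no | f.code
Tokyo | CR | 246 | LS

(Tokyo, CR, 246, LS)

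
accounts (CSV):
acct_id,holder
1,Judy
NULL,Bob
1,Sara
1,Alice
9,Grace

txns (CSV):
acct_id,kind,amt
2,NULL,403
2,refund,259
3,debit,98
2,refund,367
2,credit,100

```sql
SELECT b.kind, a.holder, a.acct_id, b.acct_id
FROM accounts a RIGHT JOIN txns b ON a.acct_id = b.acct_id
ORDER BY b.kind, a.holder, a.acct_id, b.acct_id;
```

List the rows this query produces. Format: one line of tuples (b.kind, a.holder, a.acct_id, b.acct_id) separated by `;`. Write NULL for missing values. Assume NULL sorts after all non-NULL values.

(credit, NULL, NULL, 2); (debit, NULL, NULL, 3); (refund, NULL, NULL, 2); (refund, NULL, NULL, 2); (NULL, NULL, NULL, 2)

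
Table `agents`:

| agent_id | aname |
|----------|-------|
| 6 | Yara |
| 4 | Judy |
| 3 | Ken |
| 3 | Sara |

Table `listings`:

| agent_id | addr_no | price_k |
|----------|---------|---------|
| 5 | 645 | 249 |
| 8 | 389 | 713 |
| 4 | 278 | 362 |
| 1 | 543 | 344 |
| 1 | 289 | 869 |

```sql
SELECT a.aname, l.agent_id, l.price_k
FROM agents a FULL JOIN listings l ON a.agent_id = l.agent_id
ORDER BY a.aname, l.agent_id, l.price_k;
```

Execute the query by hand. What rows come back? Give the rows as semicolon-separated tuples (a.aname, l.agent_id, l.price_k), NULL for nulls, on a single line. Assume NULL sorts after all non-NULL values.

FULL OUTER JOIN keeps every row from both sides; unmatched rows get NULL for the other side's columns.
Matching on a.agent_id = l.agent_id.
Matched pairs: 1; unmatched a rows kept: 3; unmatched l rows kept: 4.

(Judy, 4, 362); (Ken, NULL, NULL); (Sara, NULL, NULL); (Yara, NULL, NULL); (NULL, 1, 344); (NULL, 1, 869); (NULL, 5, 249); (NULL, 8, 713)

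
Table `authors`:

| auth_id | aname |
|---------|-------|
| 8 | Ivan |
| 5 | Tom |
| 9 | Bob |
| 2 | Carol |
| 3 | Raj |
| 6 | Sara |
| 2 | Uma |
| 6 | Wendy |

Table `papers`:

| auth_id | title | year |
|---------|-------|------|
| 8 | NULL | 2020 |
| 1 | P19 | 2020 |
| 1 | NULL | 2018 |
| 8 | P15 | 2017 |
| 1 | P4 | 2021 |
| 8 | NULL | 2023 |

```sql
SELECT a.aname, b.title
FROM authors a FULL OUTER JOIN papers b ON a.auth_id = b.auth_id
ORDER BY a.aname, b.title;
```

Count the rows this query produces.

13

FULL OUTER JOIN keeps every row from both sides; unmatched rows get NULL for the other side's columns.
Matching on a.auth_id = b.auth_id.
Matched pairs: 3; unmatched a rows kept: 7; unmatched b rows kept: 3.
Total: 3 matched + 10 padded = 13 rows.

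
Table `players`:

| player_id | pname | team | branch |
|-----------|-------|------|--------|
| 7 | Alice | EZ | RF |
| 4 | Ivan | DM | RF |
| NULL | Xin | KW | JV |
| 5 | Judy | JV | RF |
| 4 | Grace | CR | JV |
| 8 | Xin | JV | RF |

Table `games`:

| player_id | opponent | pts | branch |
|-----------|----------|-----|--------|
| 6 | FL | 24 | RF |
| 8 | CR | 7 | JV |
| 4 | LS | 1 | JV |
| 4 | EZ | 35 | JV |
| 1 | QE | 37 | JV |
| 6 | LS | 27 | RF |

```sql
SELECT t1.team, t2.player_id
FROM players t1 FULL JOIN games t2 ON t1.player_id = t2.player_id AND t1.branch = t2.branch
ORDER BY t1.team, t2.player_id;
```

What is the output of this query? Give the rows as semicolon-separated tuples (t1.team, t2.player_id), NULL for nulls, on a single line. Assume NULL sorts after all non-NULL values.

(CR, 4); (CR, 4); (DM, NULL); (EZ, NULL); (JV, NULL); (JV, NULL); (KW, NULL); (NULL, 1); (NULL, 6); (NULL, 6); (NULL, 8)

FULL OUTER JOIN keeps every row from both sides; unmatched rows get NULL for the other side's columns.
Matching on t1.player_id = t2.player_id AND t1.branch = t2.branch. A NULL in a compared column never satisfies the condition.
Matched pairs: 2; unmatched t1 rows kept: 5; unmatched t2 rows kept: 4.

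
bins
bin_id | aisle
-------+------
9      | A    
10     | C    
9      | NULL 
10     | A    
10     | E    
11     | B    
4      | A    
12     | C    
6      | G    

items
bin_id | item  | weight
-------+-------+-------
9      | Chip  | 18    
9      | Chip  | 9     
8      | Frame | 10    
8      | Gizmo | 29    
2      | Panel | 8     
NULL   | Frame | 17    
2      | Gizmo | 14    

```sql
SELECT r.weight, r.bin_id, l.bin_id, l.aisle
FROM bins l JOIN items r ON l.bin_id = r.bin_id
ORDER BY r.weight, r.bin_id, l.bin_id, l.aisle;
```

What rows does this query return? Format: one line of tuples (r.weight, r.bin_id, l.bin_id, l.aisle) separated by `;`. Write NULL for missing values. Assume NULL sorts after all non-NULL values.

(9, 9, 9, A); (9, 9, 9, NULL); (18, 9, 9, A); (18, 9, 9, NULL)

INNER JOIN keeps only pairs where the ON condition holds.
Matching on l.bin_id = r.bin_id. A NULL in a compared column never satisfies the condition.
- l row (bin_id=9): matches 2 r row(s) → 2 output row(s).
- l row (bin_id=10): no match → dropped.
- l row (bin_id=9): matches 2 r row(s) → 2 output row(s).
- l row (bin_id=10): no match → dropped.
- l row (bin_id=10): no match → dropped.
- l row (bin_id=11): no match → dropped.
- l row (bin_id=4): no match → dropped.
- l row (bin_id=12): no match → dropped.
- l row (bin_id=6): no match → dropped.
After projecting and ordering:
r.weight | r.bin_id | l.bin_id | l.aisle
9 | 9 | 9 | A
9 | 9 | 9 | NULL
18 | 9 | 9 | A
18 | 9 | 9 | NULL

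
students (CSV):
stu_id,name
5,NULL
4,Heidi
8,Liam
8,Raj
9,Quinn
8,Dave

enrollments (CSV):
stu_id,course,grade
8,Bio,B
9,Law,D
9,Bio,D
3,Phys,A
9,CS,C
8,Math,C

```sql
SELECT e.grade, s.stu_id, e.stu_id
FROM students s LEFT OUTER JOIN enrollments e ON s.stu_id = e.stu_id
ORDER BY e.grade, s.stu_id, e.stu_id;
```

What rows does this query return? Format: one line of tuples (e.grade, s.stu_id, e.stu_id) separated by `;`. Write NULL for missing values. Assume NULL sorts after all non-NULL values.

LEFT JOIN keeps every row from `students`; unmatched rows get NULL for `enrollments`'s columns.
Matching on s.stu_id = e.stu_id.
- s row (stu_id=5): no match → kept, e columns NULL.
- s row (stu_id=4): no match → kept, e columns NULL.
- s row (stu_id=8): matches 2 e row(s) → 2 output row(s).
- s row (stu_id=8): matches 2 e row(s) → 2 output row(s).
- s row (stu_id=9): matches 3 e row(s) → 3 output row(s).
- s row (stu_id=8): matches 2 e row(s) → 2 output row(s).

(B, 8, 8); (B, 8, 8); (B, 8, 8); (C, 8, 8); (C, 8, 8); (C, 8, 8); (C, 9, 9); (D, 9, 9); (D, 9, 9); (NULL, 4, NULL); (NULL, 5, NULL)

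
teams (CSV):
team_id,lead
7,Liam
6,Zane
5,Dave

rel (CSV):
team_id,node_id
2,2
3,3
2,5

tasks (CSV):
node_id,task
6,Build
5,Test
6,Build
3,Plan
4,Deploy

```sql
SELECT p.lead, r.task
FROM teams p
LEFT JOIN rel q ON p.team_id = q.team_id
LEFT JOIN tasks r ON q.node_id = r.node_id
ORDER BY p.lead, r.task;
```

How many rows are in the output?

3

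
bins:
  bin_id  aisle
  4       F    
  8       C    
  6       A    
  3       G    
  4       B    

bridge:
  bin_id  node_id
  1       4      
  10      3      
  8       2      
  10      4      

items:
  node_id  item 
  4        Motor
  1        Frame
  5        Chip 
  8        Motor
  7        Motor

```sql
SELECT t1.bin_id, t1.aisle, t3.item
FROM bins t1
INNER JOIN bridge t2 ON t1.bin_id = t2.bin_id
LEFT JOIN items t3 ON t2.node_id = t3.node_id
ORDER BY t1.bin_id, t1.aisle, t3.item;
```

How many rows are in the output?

Joins associate left-to-right: bins INNER JOIN bridge on bin_id gives 1 intermediate row(s).
Then LEFT JOIN `items t3` on node_id: each of those 1 rows is kept; rows whose t2.node_id has no match in t3 get NULL for t3's columns.
Result: 1 row(s).

1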